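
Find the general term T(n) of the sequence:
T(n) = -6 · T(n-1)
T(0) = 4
Pure geometric recurrence with ratio -6.
By induction T(n) = T(0) · (-6)^n = 4 \left(-6\right)^{n}.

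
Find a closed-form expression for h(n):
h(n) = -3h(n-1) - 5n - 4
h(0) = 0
First-order linear with linear forcing.
Homogeneous solution: h_h(n) = A·(-3)^n.
Try particular h_p(n) = pn + q. Substituting:
  pn + q = -3(p(n-1) + q) - 5n - 4.
Matching the n-coefficient: p = -3p - 5 ⇒ p = - \frac{5}{4}.
Matching constants: q = 3p - 3q - 4 ⇒ q = - \frac{31}{16}.
General: h(n) = A·(-3)^n - \frac{5 n}{4} - \frac{31}{16}.
Apply h(0) = 0: A - \frac{31}{16} = 0 ⇒ A = \frac{31}{16}.
So h(n) = \frac{31 \left(-3\right)^{n}}{16} - \frac{5 n}{4} - \frac{31}{16}.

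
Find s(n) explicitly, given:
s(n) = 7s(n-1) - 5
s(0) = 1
First-order linear non-homogeneous.
Homogeneous solution: s_h(n) = A·(7)^n.
Try constant particular solution s_p = K: K = 7K - 5 ⇒ K = \frac{5}{6}.
General: s(n) = A·(7)^n + \frac{5}{6}.
Apply s(0) = 1: A + \frac{5}{6} = 1 ⇒ A = \frac{1}{6}.
So s(n) = \frac{7^{n}}{6} + \frac{5}{6}.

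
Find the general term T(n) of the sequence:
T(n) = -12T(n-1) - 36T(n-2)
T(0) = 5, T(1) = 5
Characteristic equation: x² + 12x + 36 = 0, which is (x - (-6))².
Repeated root r = -6.
General solution: T(n) = (A + Bn)·(-6)^n.
From T(0) = 5: A = 5.
From T(1) = 5: (A + B)·(-6) = 5 ⇒ B = - \frac{35}{6}.
So T(n) = \left(5 - \frac{35 n}{6}\right) \cdot (-6)^n.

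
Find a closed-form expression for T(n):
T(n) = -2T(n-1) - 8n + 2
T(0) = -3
First-order linear with linear forcing.
Homogeneous solution: T_h(n) = A·(-2)^n.
Try particular T_p(n) = pn + q. Substituting:
  pn + q = -2(p(n-1) + q) - 8n + 2.
Matching the n-coefficient: p = -2p - 8 ⇒ p = - \frac{8}{3}.
Matching constants: q = 2p - 2q + 2 ⇒ q = - \frac{10}{9}.
General: T(n) = A·(-2)^n - \frac{8 n}{3} - \frac{10}{9}.
Apply T(0) = -3: A - \frac{10}{9} = -3 ⇒ A = - \frac{17}{9}.
So T(n) = - \frac{17 \left(-2\right)^{n}}{9} - \frac{8 n}{3} - \frac{10}{9}.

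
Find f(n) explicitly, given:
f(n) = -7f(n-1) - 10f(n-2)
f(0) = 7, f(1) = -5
Characteristic equation: x² + 7x + 10 = 0, which factors as (x - (-2))(x - (-5)) = 0.
Roots r₁ = -2, r₂ = -5 (distinct).
General solution: f(n) = A·(-2)^n + B·(-5)^n.
From f(0) = 7: A + B = 7.
From f(1) = -5: -2A - 5B = -5.
Solving: A = 10, B = -3.
So f(n) = 10 \left(-2\right)^{n} - 3 \left(-5\right)^{n}.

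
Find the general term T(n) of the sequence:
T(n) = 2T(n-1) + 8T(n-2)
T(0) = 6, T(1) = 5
Characteristic equation: x² - 2x - 8 = 0, which factors as (x - (-2))(x - (4)) = 0.
Roots r₁ = -2, r₂ = 4 (distinct).
General solution: T(n) = A·(-2)^n + B·(4)^n.
From T(0) = 6: A + B = 6.
From T(1) = 5: -2A + 4B = 5.
Solving: A = \frac{19}{6}, B = \frac{17}{6}.
So T(n) = \frac{19 \left(-2\right)^{n}}{6} + \frac{17 \cdot 4^{n}}{6}.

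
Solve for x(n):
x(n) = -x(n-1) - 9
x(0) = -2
First-order linear non-homogeneous.
Homogeneous solution: x_h(n) = A·(-1)^n.
Try constant particular solution x_p = K: K = -K - 9 ⇒ K = - \frac{9}{2}.
General: x(n) = A·(-1)^n - \frac{9}{2}.
Apply x(0) = -2: A - \frac{9}{2} = -2 ⇒ A = \frac{5}{2}.
So x(n) = \frac{5 \left(-1\right)^{n}}{2} - \frac{9}{2}.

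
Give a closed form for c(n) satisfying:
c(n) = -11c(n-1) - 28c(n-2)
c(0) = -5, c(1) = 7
Characteristic equation: x² + 11x + 28 = 0, which factors as (x - (-7))(x - (-4)) = 0.
Roots r₁ = -7, r₂ = -4 (distinct).
General solution: c(n) = A·(-7)^n + B·(-4)^n.
From c(0) = -5: A + B = -5.
From c(1) = 7: -7A - 4B = 7.
Solving: A = \frac{13}{3}, B = - \frac{28}{3}.
So c(n) = - \frac{28 \left(-4\right)^{n}}{3} + \frac{13 \left(-7\right)^{n}}{3}.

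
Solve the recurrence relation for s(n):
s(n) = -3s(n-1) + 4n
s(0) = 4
First-order linear with linear forcing.
Homogeneous solution: s_h(n) = A·(-3)^n.
Try particular s_p(n) = pn + q. Substituting:
  pn + q = -3(p(n-1) + q) + 4n.
Matching the n-coefficient: p = -3p + 4 ⇒ p = 1.
Matching constants: q = 3p - 3q ⇒ q = \frac{3}{4}.
General: s(n) = A·(-3)^n + n + \frac{3}{4}.
Apply s(0) = 4: A + \frac{3}{4} = 4 ⇒ A = \frac{13}{4}.
So s(n) = \frac{13 \left(-3\right)^{n}}{4} + n + \frac{3}{4}.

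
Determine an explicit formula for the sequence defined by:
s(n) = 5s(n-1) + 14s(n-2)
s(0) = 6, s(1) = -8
Characteristic equation: x² - 5x - 14 = 0, which factors as (x - (7))(x - (-2)) = 0.
Roots r₁ = 7, r₂ = -2 (distinct).
General solution: s(n) = A·(7)^n + B·(-2)^n.
From s(0) = 6: A + B = 6.
From s(1) = -8: 7A - 2B = -8.
Solving: A = \frac{4}{9}, B = \frac{50}{9}.
So s(n) = \frac{50 \left(-2\right)^{n}}{9} + \frac{4 \cdot 7^{n}}{9}.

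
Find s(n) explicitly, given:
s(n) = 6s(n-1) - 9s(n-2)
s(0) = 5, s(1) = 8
Characteristic equation: x² - 6x + 9 = 0, which is (x - (3))².
Repeated root r = 3.
General solution: s(n) = (A + Bn)·(3)^n.
From s(0) = 5: A = 5.
From s(1) = 8: (A + B)·(3) = 8 ⇒ B = - \frac{7}{3}.
So s(n) = \left(5 - \frac{7 n}{3}\right) \cdot (3)^n.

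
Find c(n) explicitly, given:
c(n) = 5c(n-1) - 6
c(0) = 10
First-order linear non-homogeneous.
Homogeneous solution: c_h(n) = A·(5)^n.
Try constant particular solution c_p = K: K = 5K - 6 ⇒ K = \frac{3}{2}.
General: c(n) = A·(5)^n + \frac{3}{2}.
Apply c(0) = 10: A + \frac{3}{2} = 10 ⇒ A = \frac{17}{2}.
So c(n) = \frac{17 \cdot 5^{n}}{2} + \frac{3}{2}.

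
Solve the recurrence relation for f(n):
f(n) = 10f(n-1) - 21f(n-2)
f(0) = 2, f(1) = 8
Characteristic equation: x² - 10x + 21 = 0, which factors as (x - (7))(x - (3)) = 0.
Roots r₁ = 7, r₂ = 3 (distinct).
General solution: f(n) = A·(7)^n + B·(3)^n.
From f(0) = 2: A + B = 2.
From f(1) = 8: 7A + 3B = 8.
Solving: A = \frac{1}{2}, B = \frac{3}{2}.
So f(n) = \frac{3 \cdot 3^{n}}{2} + \frac{7^{n}}{2}.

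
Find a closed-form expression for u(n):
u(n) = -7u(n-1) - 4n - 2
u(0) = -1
First-order linear with linear forcing.
Homogeneous solution: u_h(n) = A·(-7)^n.
Try particular u_p(n) = pn + q. Substituting:
  pn + q = -7(p(n-1) + q) - 4n - 2.
Matching the n-coefficient: p = -7p - 4 ⇒ p = - \frac{1}{2}.
Matching constants: q = 7p - 7q - 2 ⇒ q = - \frac{11}{16}.
General: u(n) = A·(-7)^n - \frac{n}{2} - \frac{11}{16}.
Apply u(0) = -1: A - \frac{11}{16} = -1 ⇒ A = - \frac{5}{16}.
So u(n) = - \frac{5 \left(-7\right)^{n}}{16} - \frac{n}{2} - \frac{11}{16}.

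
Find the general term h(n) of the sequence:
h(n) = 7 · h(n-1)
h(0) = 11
Pure geometric recurrence with ratio 7.
By induction h(n) = h(0) · (7)^n = 11 \cdot 7^{n}.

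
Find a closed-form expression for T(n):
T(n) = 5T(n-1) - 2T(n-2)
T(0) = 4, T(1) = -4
Characteristic equation: x² - 5x + 2 = 0.
Discriminant Δ = (5)² + 4·(-2) = 17.
Roots r₁,₂ = (5 ± √17)/2, so r₁ = \frac{\sqrt{17}}{2} + \frac{5}{2}, r₂ = \frac{5}{2} - \frac{\sqrt{17}}{2}.
General solution: T(n) = A·r₁^n + B·r₂^n.
From the initial conditions, A + B = 4 and r₁A + r₂B = -4.
Since r₁ - r₂ = √17: A = (-4 - (4)r₂)/√17 = 2 - \frac{14 \sqrt{17}}{17}, and B = 4 - A = 2 + \frac{14 \sqrt{17}}{17}.
So T(n) = \left(2 - \frac{14 \sqrt{17}}{17}\right)\left(\frac{\sqrt{17}}{2} + \frac{5}{2}\right)^n + \left(2 + \frac{14 \sqrt{17}}{17}\right)\left(\frac{5}{2} - \frac{\sqrt{17}}{2}\right)^n.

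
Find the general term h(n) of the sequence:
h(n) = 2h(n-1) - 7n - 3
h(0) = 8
First-order linear with linear forcing.
Homogeneous solution: h_h(n) = A·(2)^n.
Try particular h_p(n) = pn + q. Substituting:
  pn + q = 2(p(n-1) + q) - 7n - 3.
Matching the n-coefficient: p = 2p - 7 ⇒ p = 7.
Matching constants: q = -2p + 2q - 3 ⇒ q = 17.
General: h(n) = A·(2)^n + 7 n + 17.
Apply h(0) = 8: A + 17 = 8 ⇒ A = -9.
So h(n) = - 9 \cdot 2^{n} + 7 n + 17.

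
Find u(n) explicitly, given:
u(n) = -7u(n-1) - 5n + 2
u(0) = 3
First-order linear with linear forcing.
Homogeneous solution: u_h(n) = A·(-7)^n.
Try particular u_p(n) = pn + q. Substituting:
  pn + q = -7(p(n-1) + q) - 5n + 2.
Matching the n-coefficient: p = -7p - 5 ⇒ p = - \frac{5}{8}.
Matching constants: q = 7p - 7q + 2 ⇒ q = - \frac{19}{64}.
General: u(n) = A·(-7)^n - \frac{5 n}{8} - \frac{19}{64}.
Apply u(0) = 3: A - \frac{19}{64} = 3 ⇒ A = \frac{211}{64}.
So u(n) = \frac{211 \left(-7\right)^{n}}{64} - \frac{5 n}{8} - \frac{19}{64}.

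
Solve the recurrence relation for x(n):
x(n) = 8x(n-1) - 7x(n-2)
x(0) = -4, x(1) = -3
Characteristic equation: x² - 8x + 7 = 0, which factors as (x - (1))(x - (7)) = 0.
Roots r₁ = 1, r₂ = 7 (distinct).
General solution: x(n) = A·(1)^n + B·(7)^n.
From x(0) = -4: A + B = -4.
From x(1) = -3: A + 7B = -3.
Solving: A = - \frac{25}{6}, B = \frac{1}{6}.
So x(n) = \frac{7^{n}}{6} - \frac{25}{6}.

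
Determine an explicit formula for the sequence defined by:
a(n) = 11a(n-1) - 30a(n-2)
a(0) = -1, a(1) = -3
Characteristic equation: x² - 11x + 30 = 0, which factors as (x - (6))(x - (5)) = 0.
Roots r₁ = 6, r₂ = 5 (distinct).
General solution: a(n) = A·(6)^n + B·(5)^n.
From a(0) = -1: A + B = -1.
From a(1) = -3: 6A + 5B = -3.
Solving: A = 2, B = -3.
So a(n) = - 3 \cdot 5^{n} + 2 \cdot 6^{n}.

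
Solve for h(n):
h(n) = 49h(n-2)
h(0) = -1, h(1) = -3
Characteristic equation: x² - 49 = 0, which factors as (x - (-7))(x - (7)) = 0.
Roots r₁ = -7, r₂ = 7 (distinct).
General solution: h(n) = A·(-7)^n + B·(7)^n.
From h(0) = -1: A + B = -1.
From h(1) = -3: -7A + 7B = -3.
Solving: A = - \frac{2}{7}, B = - \frac{5}{7}.
So h(n) = - \frac{2 \left(-7\right)^{n}}{7} - \frac{5 \cdot 7^{n}}{7}.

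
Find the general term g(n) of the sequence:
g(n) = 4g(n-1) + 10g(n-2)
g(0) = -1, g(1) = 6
Characteristic equation: x² - 4x - 10 = 0.
Discriminant Δ = (4)² + 4·(10) = 56.
Roots r₁,₂ = (4 ± √56)/2, so r₁ = 2 + \sqrt{14}, r₂ = 2 - \sqrt{14}.
General solution: g(n) = A·r₁^n + B·r₂^n.
From the initial conditions, A + B = -1 and r₁A + r₂B = 6.
Since r₁ - r₂ = √56: A = (6 - (-1)r₂)/√56 = - \frac{1}{2} + \frac{2 \sqrt{14}}{7}, and B = -1 - A = - \frac{2 \sqrt{14}}{7} - \frac{1}{2}.
So g(n) = \left(- \frac{1}{2} + \frac{2 \sqrt{14}}{7}\right)\left(2 + \sqrt{14}\right)^n + \left(- \frac{2 \sqrt{14}}{7} - \frac{1}{2}\right)\left(2 - \sqrt{14}\right)^n.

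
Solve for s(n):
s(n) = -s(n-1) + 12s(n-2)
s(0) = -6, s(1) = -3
Characteristic equation: x² + x - 12 = 0, which factors as (x - (-4))(x - (3)) = 0.
Roots r₁ = -4, r₂ = 3 (distinct).
General solution: s(n) = A·(-4)^n + B·(3)^n.
From s(0) = -6: A + B = -6.
From s(1) = -3: -4A + 3B = -3.
Solving: A = - \frac{15}{7}, B = - \frac{27}{7}.
So s(n) = - \frac{15 \left(-4\right)^{n}}{7} - \frac{27 \cdot 3^{n}}{7}.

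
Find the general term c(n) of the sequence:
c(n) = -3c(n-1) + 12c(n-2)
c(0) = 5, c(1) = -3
Characteristic equation: x² + 3x - 12 = 0.
Discriminant Δ = (-3)² + 4·(12) = 57.
Roots r₁,₂ = (-3 ± √57)/2, so r₁ = - \frac{3}{2} + \frac{\sqrt{57}}{2}, r₂ = - \frac{\sqrt{57}}{2} - \frac{3}{2}.
General solution: c(n) = A·r₁^n + B·r₂^n.
From the initial conditions, A + B = 5 and r₁A + r₂B = -3.
Since r₁ - r₂ = √57: A = (-3 - (5)r₂)/√57 = \frac{3 \sqrt{57}}{38} + \frac{5}{2}, and B = 5 - A = \frac{5}{2} - \frac{3 \sqrt{57}}{38}.
So c(n) = \left(\frac{3 \sqrt{57}}{38} + \frac{5}{2}\right)\left(- \frac{3}{2} + \frac{\sqrt{57}}{2}\right)^n + \left(\frac{5}{2} - \frac{3 \sqrt{57}}{38}\right)\left(- \frac{\sqrt{57}}{2} - \frac{3}{2}\right)^n.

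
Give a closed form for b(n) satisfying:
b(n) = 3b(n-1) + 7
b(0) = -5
First-order linear non-homogeneous.
Homogeneous solution: b_h(n) = A·(3)^n.
Try constant particular solution b_p = K: K = 3K + 7 ⇒ K = - \frac{7}{2}.
General: b(n) = A·(3)^n - \frac{7}{2}.
Apply b(0) = -5: A - \frac{7}{2} = -5 ⇒ A = - \frac{3}{2}.
So b(n) = - \frac{3 \cdot 3^{n}}{2} - \frac{7}{2}.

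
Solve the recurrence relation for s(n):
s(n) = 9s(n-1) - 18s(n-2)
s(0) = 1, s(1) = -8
Characteristic equation: x² - 9x + 18 = 0, which factors as (x - (3))(x - (6)) = 0.
Roots r₁ = 3, r₂ = 6 (distinct).
General solution: s(n) = A·(3)^n + B·(6)^n.
From s(0) = 1: A + B = 1.
From s(1) = -8: 3A + 6B = -8.
Solving: A = \frac{14}{3}, B = - \frac{11}{3}.
So s(n) = \frac{14 \cdot 3^{n}}{3} - \frac{11 \cdot 6^{n}}{3}.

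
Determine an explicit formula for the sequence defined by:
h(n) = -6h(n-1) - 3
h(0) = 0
First-order linear non-homogeneous.
Homogeneous solution: h_h(n) = A·(-6)^n.
Try constant particular solution h_p = K: K = -6K - 3 ⇒ K = - \frac{3}{7}.
General: h(n) = A·(-6)^n - \frac{3}{7}.
Apply h(0) = 0: A - \frac{3}{7} = 0 ⇒ A = \frac{3}{7}.
So h(n) = \frac{3 \left(-6\right)^{n}}{7} - \frac{3}{7}.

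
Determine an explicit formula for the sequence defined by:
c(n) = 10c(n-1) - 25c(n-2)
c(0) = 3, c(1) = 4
Characteristic equation: x² - 10x + 25 = 0, which is (x - (5))².
Repeated root r = 5.
General solution: c(n) = (A + Bn)·(5)^n.
From c(0) = 3: A = 3.
From c(1) = 4: (A + B)·(5) = 4 ⇒ B = - \frac{11}{5}.
So c(n) = \left(3 - \frac{11 n}{5}\right) \cdot (5)^n.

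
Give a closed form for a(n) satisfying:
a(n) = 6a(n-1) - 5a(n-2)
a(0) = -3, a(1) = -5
Characteristic equation: x² - 6x + 5 = 0, which factors as (x - (5))(x - (1)) = 0.
Roots r₁ = 5, r₂ = 1 (distinct).
General solution: a(n) = A·(5)^n + B·(1)^n.
From a(0) = -3: A + B = -3.
From a(1) = -5: 5A + B = -5.
Solving: A = - \frac{1}{2}, B = - \frac{5}{2}.
So a(n) = - \frac{5^{n}}{2} - \frac{5}{2}.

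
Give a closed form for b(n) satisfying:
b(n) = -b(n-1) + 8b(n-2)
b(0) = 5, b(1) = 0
Characteristic equation: x² + x - 8 = 0.
Discriminant Δ = (-1)² + 4·(8) = 33.
Roots r₁,₂ = (-1 ± √33)/2, so r₁ = - \frac{1}{2} + \frac{\sqrt{33}}{2}, r₂ = - \frac{\sqrt{33}}{2} - \frac{1}{2}.
General solution: b(n) = A·r₁^n + B·r₂^n.
From the initial conditions, A + B = 5 and r₁A + r₂B = 0.
Since r₁ - r₂ = √33: A = (0 - (5)r₂)/√33 = \frac{5 \sqrt{33}}{66} + \frac{5}{2}, and B = 5 - A = \frac{5}{2} - \frac{5 \sqrt{33}}{66}.
So b(n) = \left(\frac{5 \sqrt{33}}{66} + \frac{5}{2}\right)\left(- \frac{1}{2} + \frac{\sqrt{33}}{2}\right)^n + \left(\frac{5}{2} - \frac{5 \sqrt{33}}{66}\right)\left(- \frac{\sqrt{33}}{2} - \frac{1}{2}\right)^n.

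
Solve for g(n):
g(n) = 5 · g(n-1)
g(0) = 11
Pure geometric recurrence with ratio 5.
By induction g(n) = g(0) · (5)^n = 11 \cdot 5^{n}.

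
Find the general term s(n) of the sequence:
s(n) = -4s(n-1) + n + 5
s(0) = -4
First-order linear with linear forcing.
Homogeneous solution: s_h(n) = A·(-4)^n.
Try particular s_p(n) = pn + q. Substituting:
  pn + q = -4(p(n-1) + q) + n + 5.
Matching the n-coefficient: p = -4p + 1 ⇒ p = \frac{1}{5}.
Matching constants: q = 4p - 4q + 5 ⇒ q = \frac{29}{25}.
General: s(n) = A·(-4)^n + \frac{n}{5} + \frac{29}{25}.
Apply s(0) = -4: A + \frac{29}{25} = -4 ⇒ A = - \frac{129}{25}.
So s(n) = - \frac{129 \left(-4\right)^{n}}{25} + \frac{n}{5} + \frac{29}{25}.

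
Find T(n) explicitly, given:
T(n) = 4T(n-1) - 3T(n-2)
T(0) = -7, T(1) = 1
Characteristic equation: x² - 4x + 3 = 0, which factors as (x - (3))(x - (1)) = 0.
Roots r₁ = 3, r₂ = 1 (distinct).
General solution: T(n) = A·(3)^n + B·(1)^n.
From T(0) = -7: A + B = -7.
From T(1) = 1: 3A + B = 1.
Solving: A = 4, B = -11.
So T(n) = 4 \cdot 3^{n} - 11.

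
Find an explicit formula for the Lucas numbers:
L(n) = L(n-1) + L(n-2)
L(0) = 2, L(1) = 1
This is the Lucas sequence.
Characteristic equation: x² - x - 1 = 0; roots r₁ = \frac{1}{2} + \frac{\sqrt{5}}{2}, r₂ = \frac{1}{2} - \frac{\sqrt{5}}{2}.
General: L(n) = A·r₁^n + B·r₂^n. Solving with L(0)=2, L(1)=1 gives A = 1, B = 1.
So L(n) = 2^{- n} \left(\left(1 - \sqrt{5}\right)^{n} + \left(1 + \sqrt{5}\right)^{n}\right).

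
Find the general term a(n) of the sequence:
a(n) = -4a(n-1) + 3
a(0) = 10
First-order linear non-homogeneous.
Homogeneous solution: a_h(n) = A·(-4)^n.
Try constant particular solution a_p = K: K = -4K + 3 ⇒ K = \frac{3}{5}.
General: a(n) = A·(-4)^n + \frac{3}{5}.
Apply a(0) = 10: A + \frac{3}{5} = 10 ⇒ A = \frac{47}{5}.
So a(n) = \frac{47 \left(-4\right)^{n}}{5} + \frac{3}{5}.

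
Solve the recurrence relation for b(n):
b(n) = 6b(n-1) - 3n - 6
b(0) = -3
First-order linear with linear forcing.
Homogeneous solution: b_h(n) = A·(6)^n.
Try particular b_p(n) = pn + q. Substituting:
  pn + q = 6(p(n-1) + q) - 3n - 6.
Matching the n-coefficient: p = 6p - 3 ⇒ p = \frac{3}{5}.
Matching constants: q = -6p + 6q - 6 ⇒ q = \frac{48}{25}.
General: b(n) = A·(6)^n + \frac{3 n}{5} + \frac{48}{25}.
Apply b(0) = -3: A + \frac{48}{25} = -3 ⇒ A = - \frac{123}{25}.
So b(n) = - \frac{123 \cdot 6^{n}}{25} + \frac{3 n}{5} + \frac{48}{25}.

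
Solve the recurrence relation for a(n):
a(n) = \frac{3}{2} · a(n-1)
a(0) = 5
Pure geometric recurrence with ratio \frac{3}{2}.
By induction a(n) = a(0) · (\frac{3}{2})^n = 5 \left(\frac{3}{2}\right)^{n}.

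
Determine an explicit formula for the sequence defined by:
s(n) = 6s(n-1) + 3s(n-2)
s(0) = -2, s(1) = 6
Characteristic equation: x² - 6x - 3 = 0.
Discriminant Δ = (6)² + 4·(3) = 48.
Roots r₁,₂ = (6 ± √48)/2, so r₁ = 3 + 2 \sqrt{3}, r₂ = 3 - 2 \sqrt{3}.
General solution: s(n) = A·r₁^n + B·r₂^n.
From the initial conditions, A + B = -2 and r₁A + r₂B = 6.
Since r₁ - r₂ = √48: A = (6 - (-2)r₂)/√48 = -1 + \sqrt{3}, and B = -2 - A = - \sqrt{3} - 1.
So s(n) = \left(-1 + \sqrt{3}\right)\left(3 + 2 \sqrt{3}\right)^n + \left(- \sqrt{3} - 1\right)\left(3 - 2 \sqrt{3}\right)^n.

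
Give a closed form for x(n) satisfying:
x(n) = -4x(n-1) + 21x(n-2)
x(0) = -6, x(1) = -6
Characteristic equation: x² + 4x - 21 = 0, which factors as (x - (3))(x - (-7)) = 0.
Roots r₁ = 3, r₂ = -7 (distinct).
General solution: x(n) = A·(3)^n + B·(-7)^n.
From x(0) = -6: A + B = -6.
From x(1) = -6: 3A - 7B = -6.
Solving: A = - \frac{24}{5}, B = - \frac{6}{5}.
So x(n) = - \frac{6 \left(-7\right)^{n}}{5} - \frac{24 \cdot 3^{n}}{5}.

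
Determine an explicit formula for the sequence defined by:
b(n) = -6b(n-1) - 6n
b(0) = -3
First-order linear with linear forcing.
Homogeneous solution: b_h(n) = A·(-6)^n.
Try particular b_p(n) = pn + q. Substituting:
  pn + q = -6(p(n-1) + q) - 6n.
Matching the n-coefficient: p = -6p - 6 ⇒ p = - \frac{6}{7}.
Matching constants: q = 6p - 6q ⇒ q = - \frac{36}{49}.
General: b(n) = A·(-6)^n - \frac{6 n}{7} - \frac{36}{49}.
Apply b(0) = -3: A - \frac{36}{49} = -3 ⇒ A = - \frac{111}{49}.
So b(n) = - \frac{111 \left(-6\right)^{n}}{49} - \frac{6 n}{7} - \frac{36}{49}.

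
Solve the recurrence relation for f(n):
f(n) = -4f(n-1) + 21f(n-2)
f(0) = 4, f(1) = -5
Characteristic equation: x² + 4x - 21 = 0, which factors as (x - (3))(x - (-7)) = 0.
Roots r₁ = 3, r₂ = -7 (distinct).
General solution: f(n) = A·(3)^n + B·(-7)^n.
From f(0) = 4: A + B = 4.
From f(1) = -5: 3A - 7B = -5.
Solving: A = \frac{23}{10}, B = \frac{17}{10}.
So f(n) = \frac{17 \left(-7\right)^{n}}{10} + \frac{23 \cdot 3^{n}}{10}.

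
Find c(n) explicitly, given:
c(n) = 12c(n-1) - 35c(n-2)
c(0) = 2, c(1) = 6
Characteristic equation: x² - 12x + 35 = 0, which factors as (x - (5))(x - (7)) = 0.
Roots r₁ = 5, r₂ = 7 (distinct).
General solution: c(n) = A·(5)^n + B·(7)^n.
From c(0) = 2: A + B = 2.
From c(1) = 6: 5A + 7B = 6.
Solving: A = 4, B = -2.
So c(n) = 4 \cdot 5^{n} - 2 \cdot 7^{n}.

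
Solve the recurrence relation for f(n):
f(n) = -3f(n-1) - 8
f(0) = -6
First-order linear non-homogeneous.
Homogeneous solution: f_h(n) = A·(-3)^n.
Try constant particular solution f_p = K: K = -3K - 8 ⇒ K = -2.
General: f(n) = A·(-3)^n - 2.
Apply f(0) = -6: A - 2 = -6 ⇒ A = -4.
So f(n) = - 4 \left(-3\right)^{n} - 2.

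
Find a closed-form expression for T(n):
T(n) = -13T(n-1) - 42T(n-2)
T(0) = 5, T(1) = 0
Characteristic equation: x² + 13x + 42 = 0, which factors as (x - (-6))(x - (-7)) = 0.
Roots r₁ = -6, r₂ = -7 (distinct).
General solution: T(n) = A·(-6)^n + B·(-7)^n.
From T(0) = 5: A + B = 5.
From T(1) = 0: -6A - 7B = 0.
Solving: A = 35, B = -30.
So T(n) = 35 \left(-6\right)^{n} - 30 \left(-7\right)^{n}.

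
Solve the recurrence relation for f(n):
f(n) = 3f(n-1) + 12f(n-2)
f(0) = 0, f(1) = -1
Characteristic equation: x² - 3x - 12 = 0.
Discriminant Δ = (3)² + 4·(12) = 57.
Roots r₁,₂ = (3 ± √57)/2, so r₁ = \frac{3}{2} + \frac{\sqrt{57}}{2}, r₂ = \frac{3}{2} - \frac{\sqrt{57}}{2}.
General solution: f(n) = A·r₁^n + B·r₂^n.
From the initial conditions, A + B = 0 and r₁A + r₂B = -1.
Since r₁ - r₂ = √57: A = (-1 - (0)r₂)/√57 = - \frac{\sqrt{57}}{57}, and B = 0 - A = \frac{\sqrt{57}}{57}.
So f(n) = \left(- \frac{\sqrt{57}}{57}\right)\left(\frac{3}{2} + \frac{\sqrt{57}}{2}\right)^n + \left(\frac{\sqrt{57}}{57}\right)\left(\frac{3}{2} - \frac{\sqrt{57}}{2}\right)^n.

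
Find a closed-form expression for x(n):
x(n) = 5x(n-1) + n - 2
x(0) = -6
First-order linear with linear forcing.
Homogeneous solution: x_h(n) = A·(5)^n.
Try particular x_p(n) = pn + q. Substituting:
  pn + q = 5(p(n-1) + q) + n - 2.
Matching the n-coefficient: p = 5p + 1 ⇒ p = - \frac{1}{4}.
Matching constants: q = -5p + 5q - 2 ⇒ q = \frac{3}{16}.
General: x(n) = A·(5)^n - \frac{n}{4} + \frac{3}{16}.
Apply x(0) = -6: A + \frac{3}{16} = -6 ⇒ A = - \frac{99}{16}.
So x(n) = - \frac{99 \cdot 5^{n}}{16} - \frac{n}{4} + \frac{3}{16}.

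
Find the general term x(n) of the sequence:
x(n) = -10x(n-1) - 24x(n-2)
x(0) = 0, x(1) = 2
Characteristic equation: x² + 10x + 24 = 0, which factors as (x - (-4))(x - (-6)) = 0.
Roots r₁ = -4, r₂ = -6 (distinct).
General solution: x(n) = A·(-4)^n + B·(-6)^n.
From x(0) = 0: A + B = 0.
From x(1) = 2: -4A - 6B = 2.
Solving: A = 1, B = -1.
So x(n) = \left(-4\right)^{n} - \left(-6\right)^{n}.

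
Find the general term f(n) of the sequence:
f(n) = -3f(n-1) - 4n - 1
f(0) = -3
First-order linear with linear forcing.
Homogeneous solution: f_h(n) = A·(-3)^n.
Try particular f_p(n) = pn + q. Substituting:
  pn + q = -3(p(n-1) + q) - 4n - 1.
Matching the n-coefficient: p = -3p - 4 ⇒ p = -1.
Matching constants: q = 3p - 3q - 1 ⇒ q = -1.
General: f(n) = A·(-3)^n - n - 1.
Apply f(0) = -3: A - 1 = -3 ⇒ A = -2.
So f(n) = - 2 \left(-3\right)^{n} - n - 1.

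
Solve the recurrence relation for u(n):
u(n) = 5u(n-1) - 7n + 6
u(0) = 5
First-order linear with linear forcing.
Homogeneous solution: u_h(n) = A·(5)^n.
Try particular u_p(n) = pn + q. Substituting:
  pn + q = 5(p(n-1) + q) - 7n + 6.
Matching the n-coefficient: p = 5p - 7 ⇒ p = \frac{7}{4}.
Matching constants: q = -5p + 5q + 6 ⇒ q = \frac{11}{16}.
General: u(n) = A·(5)^n + \frac{7 n}{4} + \frac{11}{16}.
Apply u(0) = 5: A + \frac{11}{16} = 5 ⇒ A = \frac{69}{16}.
So u(n) = \frac{69 \cdot 5^{n}}{16} + \frac{7 n}{4} + \frac{11}{16}.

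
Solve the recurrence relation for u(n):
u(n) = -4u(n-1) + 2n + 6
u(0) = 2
First-order linear with linear forcing.
Homogeneous solution: u_h(n) = A·(-4)^n.
Try particular u_p(n) = pn + q. Substituting:
  pn + q = -4(p(n-1) + q) + 2n + 6.
Matching the n-coefficient: p = -4p + 2 ⇒ p = \frac{2}{5}.
Matching constants: q = 4p - 4q + 6 ⇒ q = \frac{38}{25}.
General: u(n) = A·(-4)^n + \frac{2 n}{5} + \frac{38}{25}.
Apply u(0) = 2: A + \frac{38}{25} = 2 ⇒ A = \frac{12}{25}.
So u(n) = \frac{12 \left(-4\right)^{n}}{25} + \frac{2 n}{5} + \frac{38}{25}.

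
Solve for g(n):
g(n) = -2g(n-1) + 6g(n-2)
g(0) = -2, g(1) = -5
Characteristic equation: x² + 2x - 6 = 0.
Discriminant Δ = (-2)² + 4·(6) = 28.
Roots r₁,₂ = (-2 ± √28)/2, so r₁ = -1 + \sqrt{7}, r₂ = - \sqrt{7} - 1.
General solution: g(n) = A·r₁^n + B·r₂^n.
From the initial conditions, A + B = -2 and r₁A + r₂B = -5.
Since r₁ - r₂ = √28: A = (-5 - (-2)r₂)/√28 = - \frac{\sqrt{7}}{2} - 1, and B = -2 - A = -1 + \frac{\sqrt{7}}{2}.
So g(n) = \left(- \frac{\sqrt{7}}{2} - 1\right)\left(-1 + \sqrt{7}\right)^n + \left(-1 + \frac{\sqrt{7}}{2}\right)\left(- \sqrt{7} - 1\right)^n.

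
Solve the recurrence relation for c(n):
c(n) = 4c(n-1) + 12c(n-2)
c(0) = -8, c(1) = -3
Characteristic equation: x² - 4x - 12 = 0, which factors as (x - (6))(x - (-2)) = 0.
Roots r₁ = 6, r₂ = -2 (distinct).
General solution: c(n) = A·(6)^n + B·(-2)^n.
From c(0) = -8: A + B = -8.
From c(1) = -3: 6A - 2B = -3.
Solving: A = - \frac{19}{8}, B = - \frac{45}{8}.
So c(n) = - \frac{45 \left(-2\right)^{n}}{8} - \frac{19 \cdot 6^{n}}{8}.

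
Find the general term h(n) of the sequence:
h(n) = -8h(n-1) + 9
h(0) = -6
First-order linear non-homogeneous.
Homogeneous solution: h_h(n) = A·(-8)^n.
Try constant particular solution h_p = K: K = -8K + 9 ⇒ K = 1.
General: h(n) = A·(-8)^n + 1.
Apply h(0) = -6: A + 1 = -6 ⇒ A = -7.
So h(n) = 1 - 7 \left(-8\right)^{n}.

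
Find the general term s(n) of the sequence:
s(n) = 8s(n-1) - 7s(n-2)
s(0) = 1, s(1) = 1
Characteristic equation: x² - 8x + 7 = 0, which factors as (x - (1))(x - (7)) = 0.
Roots r₁ = 1, r₂ = 7 (distinct).
General solution: s(n) = A·(1)^n + B·(7)^n.
From s(0) = 1: A + B = 1.
From s(1) = 1: A + 7B = 1.
Solving: A = 1, B = 0.
So s(n) = 1.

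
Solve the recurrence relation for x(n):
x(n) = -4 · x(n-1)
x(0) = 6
Pure geometric recurrence with ratio -4.
By induction x(n) = x(0) · (-4)^n = 6 \left(-4\right)^{n}.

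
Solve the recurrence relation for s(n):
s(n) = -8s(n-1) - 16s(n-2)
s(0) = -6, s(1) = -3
Characteristic equation: x² + 8x + 16 = 0, which is (x - (-4))².
Repeated root r = -4.
General solution: s(n) = (A + Bn)·(-4)^n.
From s(0) = -6: A = -6.
From s(1) = -3: (A + B)·(-4) = -3 ⇒ B = \frac{27}{4}.
So s(n) = \left(\frac{27 n}{4} - 6\right) \cdot (-4)^n.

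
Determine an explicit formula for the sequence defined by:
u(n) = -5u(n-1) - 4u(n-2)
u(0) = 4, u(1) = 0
Characteristic equation: x² + 5x + 4 = 0, which factors as (x - (-1))(x - (-4)) = 0.
Roots r₁ = -1, r₂ = -4 (distinct).
General solution: u(n) = A·(-1)^n + B·(-4)^n.
From u(0) = 4: A + B = 4.
From u(1) = 0: -A - 4B = 0.
Solving: A = \frac{16}{3}, B = - \frac{4}{3}.
So u(n) = \frac{16 \left(-1\right)^{n}}{3} - \frac{4 \left(-4\right)^{n}}{3}.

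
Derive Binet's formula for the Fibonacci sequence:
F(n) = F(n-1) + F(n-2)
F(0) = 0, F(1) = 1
This is the Fibonacci sequence.
Characteristic equation: x² - x - 1 = 0; roots r₁ = \frac{1}{2} + \frac{\sqrt{5}}{2}, r₂ = \frac{1}{2} - \frac{\sqrt{5}}{2}.
General: F(n) = A·r₁^n + B·r₂^n. Solving with F(0)=0, F(1)=1 gives A = \frac{\sqrt{5}}{5}, B = - \frac{\sqrt{5}}{5}.
So F(n) = \frac{2^{- n} \sqrt{5} \left(- \left(1 - \sqrt{5}\right)^{n} + \left(1 + \sqrt{5}\right)^{n}\right)}{5}.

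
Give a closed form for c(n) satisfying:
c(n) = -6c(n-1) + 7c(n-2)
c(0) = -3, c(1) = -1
Characteristic equation: x² + 6x - 7 = 0, which factors as (x - (1))(x - (-7)) = 0.
Roots r₁ = 1, r₂ = -7 (distinct).
General solution: c(n) = A·(1)^n + B·(-7)^n.
From c(0) = -3: A + B = -3.
From c(1) = -1: A - 7B = -1.
Solving: A = - \frac{11}{4}, B = - \frac{1}{4}.
So c(n) = - \frac{\left(-7\right)^{n}}{4} - \frac{11}{4}.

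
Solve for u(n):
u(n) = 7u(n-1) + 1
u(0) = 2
First-order linear non-homogeneous.
Homogeneous solution: u_h(n) = A·(7)^n.
Try constant particular solution u_p = K: K = 7K + 1 ⇒ K = - \frac{1}{6}.
General: u(n) = A·(7)^n - \frac{1}{6}.
Apply u(0) = 2: A - \frac{1}{6} = 2 ⇒ A = \frac{13}{6}.
So u(n) = \frac{13 \cdot 7^{n}}{6} - \frac{1}{6}.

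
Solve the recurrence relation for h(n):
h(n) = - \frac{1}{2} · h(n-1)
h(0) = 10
Pure geometric recurrence with ratio - \frac{1}{2}.
By induction h(n) = h(0) · (- \frac{1}{2})^n = 10 \left(- \frac{1}{2}\right)^{n}.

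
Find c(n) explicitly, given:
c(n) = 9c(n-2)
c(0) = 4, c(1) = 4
Characteristic equation: x² - 9 = 0, which factors as (x - (-3))(x - (3)) = 0.
Roots r₁ = -3, r₂ = 3 (distinct).
General solution: c(n) = A·(-3)^n + B·(3)^n.
From c(0) = 4: A + B = 4.
From c(1) = 4: -3A + 3B = 4.
Solving: A = \frac{4}{3}, B = \frac{8}{3}.
So c(n) = \frac{4 \left(-3\right)^{n}}{3} + \frac{8 \cdot 3^{n}}{3}.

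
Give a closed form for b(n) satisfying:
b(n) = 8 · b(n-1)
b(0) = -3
Pure geometric recurrence with ratio 8.
By induction b(n) = b(0) · (8)^n = - 3 \cdot 8^{n}.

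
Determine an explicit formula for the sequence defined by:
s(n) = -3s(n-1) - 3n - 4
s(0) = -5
First-order linear with linear forcing.
Homogeneous solution: s_h(n) = A·(-3)^n.
Try particular s_p(n) = pn + q. Substituting:
  pn + q = -3(p(n-1) + q) - 3n - 4.
Matching the n-coefficient: p = -3p - 3 ⇒ p = - \frac{3}{4}.
Matching constants: q = 3p - 3q - 4 ⇒ q = - \frac{25}{16}.
General: s(n) = A·(-3)^n - \frac{3 n}{4} - \frac{25}{16}.
Apply s(0) = -5: A - \frac{25}{16} = -5 ⇒ A = - \frac{55}{16}.
So s(n) = - \frac{55 \left(-3\right)^{n}}{16} - \frac{3 n}{4} - \frac{25}{16}.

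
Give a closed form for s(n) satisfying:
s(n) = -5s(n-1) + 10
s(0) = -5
First-order linear non-homogeneous.
Homogeneous solution: s_h(n) = A·(-5)^n.
Try constant particular solution s_p = K: K = -5K + 10 ⇒ K = \frac{5}{3}.
General: s(n) = A·(-5)^n + \frac{5}{3}.
Apply s(0) = -5: A + \frac{5}{3} = -5 ⇒ A = - \frac{20}{3}.
So s(n) = \frac{5}{3} - \frac{20 \left(-5\right)^{n}}{3}.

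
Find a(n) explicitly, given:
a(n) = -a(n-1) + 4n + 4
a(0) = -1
First-order linear with linear forcing.
Homogeneous solution: a_h(n) = A·(-1)^n.
Try particular a_p(n) = pn + q. Substituting:
  pn + q = -(p(n-1) + q) + 4n + 4.
Matching the n-coefficient: p = -p + 4 ⇒ p = 2.
Matching constants: q = p - q + 4 ⇒ q = 3.
General: a(n) = A·(-1)^n + 2 n + 3.
Apply a(0) = -1: A + 3 = -1 ⇒ A = -4.
So a(n) = - 4 \left(-1\right)^{n} + 2 n + 3.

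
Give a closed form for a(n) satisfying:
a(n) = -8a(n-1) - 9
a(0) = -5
First-order linear non-homogeneous.
Homogeneous solution: a_h(n) = A·(-8)^n.
Try constant particular solution a_p = K: K = -8K - 9 ⇒ K = -1.
General: a(n) = A·(-8)^n - 1.
Apply a(0) = -5: A - 1 = -5 ⇒ A = -4.
So a(n) = - 4 \left(-8\right)^{n} - 1.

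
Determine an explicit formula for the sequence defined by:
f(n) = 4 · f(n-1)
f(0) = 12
Pure geometric recurrence with ratio 4.
By induction f(n) = f(0) · (4)^n = 12 \cdot 4^{n}.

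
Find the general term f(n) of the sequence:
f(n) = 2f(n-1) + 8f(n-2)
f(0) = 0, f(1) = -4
Characteristic equation: x² - 2x - 8 = 0, which factors as (x - (4))(x - (-2)) = 0.
Roots r₁ = 4, r₂ = -2 (distinct).
General solution: f(n) = A·(4)^n + B·(-2)^n.
From f(0) = 0: A + B = 0.
From f(1) = -4: 4A - 2B = -4.
Solving: A = - \frac{2}{3}, B = \frac{2}{3}.
So f(n) = \frac{2 \left(-2\right)^{n}}{3} - \frac{2 \cdot 4^{n}}{3}.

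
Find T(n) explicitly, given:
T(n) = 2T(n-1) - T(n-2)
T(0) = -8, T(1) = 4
Characteristic equation: x² - 2x + 1 = 0, which is (x - (1))².
Repeated root r = 1.
General solution: T(n) = (A + Bn)·(1)^n.
From T(0) = -8: A = -8.
From T(1) = 4: (A + B)·(1) = 4 ⇒ B = 12.
So T(n) = \left(12 n - 8\right) \cdot (1)^n.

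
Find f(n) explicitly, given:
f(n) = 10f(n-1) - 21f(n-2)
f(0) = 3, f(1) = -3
Characteristic equation: x² - 10x + 21 = 0, which factors as (x - (3))(x - (7)) = 0.
Roots r₁ = 3, r₂ = 7 (distinct).
General solution: f(n) = A·(3)^n + B·(7)^n.
From f(0) = 3: A + B = 3.
From f(1) = -3: 3A + 7B = -3.
Solving: A = 6, B = -3.
So f(n) = 6 \cdot 3^{n} - 3 \cdot 7^{n}.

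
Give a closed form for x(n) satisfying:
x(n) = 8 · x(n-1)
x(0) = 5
Pure geometric recurrence with ratio 8.
By induction x(n) = x(0) · (8)^n = 5 \cdot 8^{n}.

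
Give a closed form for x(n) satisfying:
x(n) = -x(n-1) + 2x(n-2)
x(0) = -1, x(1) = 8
Characteristic equation: x² + x - 2 = 0, which factors as (x - (1))(x - (-2)) = 0.
Roots r₁ = 1, r₂ = -2 (distinct).
General solution: x(n) = A·(1)^n + B·(-2)^n.
From x(0) = -1: A + B = -1.
From x(1) = 8: A - 2B = 8.
Solving: A = 2, B = -3.
So x(n) = 2 - 3 \left(-2\right)^{n}.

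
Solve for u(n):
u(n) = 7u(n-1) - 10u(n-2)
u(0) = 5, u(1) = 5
Characteristic equation: x² - 7x + 10 = 0, which factors as (x - (2))(x - (5)) = 0.
Roots r₁ = 2, r₂ = 5 (distinct).
General solution: u(n) = A·(2)^n + B·(5)^n.
From u(0) = 5: A + B = 5.
From u(1) = 5: 2A + 5B = 5.
Solving: A = \frac{20}{3}, B = - \frac{5}{3}.
So u(n) = \frac{20 \cdot 2^{n}}{3} - \frac{5 \cdot 5^{n}}{3}.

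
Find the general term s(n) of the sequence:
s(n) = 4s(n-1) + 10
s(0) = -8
First-order linear non-homogeneous.
Homogeneous solution: s_h(n) = A·(4)^n.
Try constant particular solution s_p = K: K = 4K + 10 ⇒ K = - \frac{10}{3}.
General: s(n) = A·(4)^n - \frac{10}{3}.
Apply s(0) = -8: A - \frac{10}{3} = -8 ⇒ A = - \frac{14}{3}.
So s(n) = - \frac{14 \cdot 4^{n}}{3} - \frac{10}{3}.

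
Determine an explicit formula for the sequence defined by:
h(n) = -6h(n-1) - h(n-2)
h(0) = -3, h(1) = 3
Characteristic equation: x² + 6x + 1 = 0.
Discriminant Δ = (-6)² + 4·(-1) = 32.
Roots r₁,₂ = (-6 ± √32)/2, so r₁ = -3 + 2 \sqrt{2}, r₂ = -3 - 2 \sqrt{2}.
General solution: h(n) = A·r₁^n + B·r₂^n.
From the initial conditions, A + B = -3 and r₁A + r₂B = 3.
Since r₁ - r₂ = √32: A = (3 - (-3)r₂)/√32 = - \frac{3}{2} - \frac{3 \sqrt{2}}{4}, and B = -3 - A = - \frac{3}{2} + \frac{3 \sqrt{2}}{4}.
So h(n) = \left(- \frac{3}{2} - \frac{3 \sqrt{2}}{4}\right)\left(-3 + 2 \sqrt{2}\right)^n + \left(- \frac{3}{2} + \frac{3 \sqrt{2}}{4}\right)\left(-3 - 2 \sqrt{2}\right)^n.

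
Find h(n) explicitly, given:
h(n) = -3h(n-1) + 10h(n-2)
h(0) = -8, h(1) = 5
Characteristic equation: x² + 3x - 10 = 0, which factors as (x - (-5))(x - (2)) = 0.
Roots r₁ = -5, r₂ = 2 (distinct).
General solution: h(n) = A·(-5)^n + B·(2)^n.
From h(0) = -8: A + B = -8.
From h(1) = 5: -5A + 2B = 5.
Solving: A = -3, B = -5.
So h(n) = - 3 \left(-5\right)^{n} - 5 \cdot 2^{n}.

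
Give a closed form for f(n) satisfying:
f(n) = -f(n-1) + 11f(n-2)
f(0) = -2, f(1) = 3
Characteristic equation: x² + x - 11 = 0.
Discriminant Δ = (-1)² + 4·(11) = 45.
Roots r₁,₂ = (-1 ± √45)/2, so r₁ = - \frac{1}{2} + \frac{3 \sqrt{5}}{2}, r₂ = - \frac{3 \sqrt{5}}{2} - \frac{1}{2}.
General solution: f(n) = A·r₁^n + B·r₂^n.
From the initial conditions, A + B = -2 and r₁A + r₂B = 3.
Since r₁ - r₂ = √45: A = (3 - (-2)r₂)/√45 = -1 + \frac{2 \sqrt{5}}{15}, and B = -2 - A = -1 - \frac{2 \sqrt{5}}{15}.
So f(n) = \left(-1 + \frac{2 \sqrt{5}}{15}\right)\left(- \frac{1}{2} + \frac{3 \sqrt{5}}{2}\right)^n + \left(-1 - \frac{2 \sqrt{5}}{15}\right)\left(- \frac{3 \sqrt{5}}{2} - \frac{1}{2}\right)^n.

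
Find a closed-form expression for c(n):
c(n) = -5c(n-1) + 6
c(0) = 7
First-order linear non-homogeneous.
Homogeneous solution: c_h(n) = A·(-5)^n.
Try constant particular solution c_p = K: K = -5K + 6 ⇒ K = 1.
General: c(n) = A·(-5)^n + 1.
Apply c(0) = 7: A + 1 = 7 ⇒ A = 6.
So c(n) = 6 \left(-5\right)^{n} + 1.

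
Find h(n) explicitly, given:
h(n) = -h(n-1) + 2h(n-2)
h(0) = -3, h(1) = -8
Characteristic equation: x² + x - 2 = 0, which factors as (x - (1))(x - (-2)) = 0.
Roots r₁ = 1, r₂ = -2 (distinct).
General solution: h(n) = A·(1)^n + B·(-2)^n.
From h(0) = -3: A + B = -3.
From h(1) = -8: A - 2B = -8.
Solving: A = - \frac{14}{3}, B = \frac{5}{3}.
So h(n) = \frac{5 \left(-2\right)^{n}}{3} - \frac{14}{3}.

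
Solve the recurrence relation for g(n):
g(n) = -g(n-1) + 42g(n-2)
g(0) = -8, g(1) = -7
Characteristic equation: x² + x - 42 = 0, which factors as (x - (-7))(x - (6)) = 0.
Roots r₁ = -7, r₂ = 6 (distinct).
General solution: g(n) = A·(-7)^n + B·(6)^n.
From g(0) = -8: A + B = -8.
From g(1) = -7: -7A + 6B = -7.
Solving: A = - \frac{41}{13}, B = - \frac{63}{13}.
So g(n) = - \frac{41 \left(-7\right)^{n}}{13} - \frac{63 \cdot 6^{n}}{13}.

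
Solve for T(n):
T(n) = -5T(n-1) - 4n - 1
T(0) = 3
First-order linear with linear forcing.
Homogeneous solution: T_h(n) = A·(-5)^n.
Try particular T_p(n) = pn + q. Substituting:
  pn + q = -5(p(n-1) + q) - 4n - 1.
Matching the n-coefficient: p = -5p - 4 ⇒ p = - \frac{2}{3}.
Matching constants: q = 5p - 5q - 1 ⇒ q = - \frac{13}{18}.
General: T(n) = A·(-5)^n - \frac{2 n}{3} - \frac{13}{18}.
Apply T(0) = 3: A - \frac{13}{18} = 3 ⇒ A = \frac{67}{18}.
So T(n) = \frac{67 \left(-5\right)^{n}}{18} - \frac{2 n}{3} - \frac{13}{18}.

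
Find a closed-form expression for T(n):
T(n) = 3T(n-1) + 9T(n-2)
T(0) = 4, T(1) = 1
Characteristic equation: x² - 3x - 9 = 0.
Discriminant Δ = (3)² + 4·(9) = 45.
Roots r₁,₂ = (3 ± √45)/2, so r₁ = \frac{3}{2} + \frac{3 \sqrt{5}}{2}, r₂ = \frac{3}{2} - \frac{3 \sqrt{5}}{2}.
General solution: T(n) = A·r₁^n + B·r₂^n.
From the initial conditions, A + B = 4 and r₁A + r₂B = 1.
Since r₁ - r₂ = √45: A = (1 - (4)r₂)/√45 = 2 - \frac{\sqrt{5}}{3}, and B = 4 - A = \frac{\sqrt{5}}{3} + 2.
So T(n) = \left(2 - \frac{\sqrt{5}}{3}\right)\left(\frac{3}{2} + \frac{3 \sqrt{5}}{2}\right)^n + \left(\frac{\sqrt{5}}{3} + 2\right)\left(\frac{3}{2} - \frac{3 \sqrt{5}}{2}\right)^n.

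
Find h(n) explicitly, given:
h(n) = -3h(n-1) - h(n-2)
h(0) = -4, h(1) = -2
Characteristic equation: x² + 3x + 1 = 0.
Discriminant Δ = (-3)² + 4·(-1) = 5.
Roots r₁,₂ = (-3 ± √5)/2, so r₁ = - \frac{3}{2} + \frac{\sqrt{5}}{2}, r₂ = - \frac{3}{2} - \frac{\sqrt{5}}{2}.
General solution: h(n) = A·r₁^n + B·r₂^n.
From the initial conditions, A + B = -4 and r₁A + r₂B = -2.
Since r₁ - r₂ = √5: A = (-2 - (-4)r₂)/√5 = - \frac{8 \sqrt{5}}{5} - 2, and B = -4 - A = -2 + \frac{8 \sqrt{5}}{5}.
So h(n) = \left(- \frac{8 \sqrt{5}}{5} - 2\right)\left(- \frac{3}{2} + \frac{\sqrt{5}}{2}\right)^n + \left(-2 + \frac{8 \sqrt{5}}{5}\right)\left(- \frac{3}{2} - \frac{\sqrt{5}}{2}\right)^n.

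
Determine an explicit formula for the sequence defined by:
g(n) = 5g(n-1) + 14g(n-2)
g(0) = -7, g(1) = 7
Characteristic equation: x² - 5x - 14 = 0, which factors as (x - (-2))(x - (7)) = 0.
Roots r₁ = -2, r₂ = 7 (distinct).
General solution: g(n) = A·(-2)^n + B·(7)^n.
From g(0) = -7: A + B = -7.
From g(1) = 7: -2A + 7B = 7.
Solving: A = - \frac{56}{9}, B = - \frac{7}{9}.
So g(n) = - \frac{56 \left(-2\right)^{n}}{9} - \frac{7 \cdot 7^{n}}{9}.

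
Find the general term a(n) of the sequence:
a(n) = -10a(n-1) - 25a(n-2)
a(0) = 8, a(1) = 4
Characteristic equation: x² + 10x + 25 = 0, which is (x - (-5))².
Repeated root r = -5.
General solution: a(n) = (A + Bn)·(-5)^n.
From a(0) = 8: A = 8.
From a(1) = 4: (A + B)·(-5) = 4 ⇒ B = - \frac{44}{5}.
So a(n) = \left(8 - \frac{44 n}{5}\right) \cdot (-5)^n.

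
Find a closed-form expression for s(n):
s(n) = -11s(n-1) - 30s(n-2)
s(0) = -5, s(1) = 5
Characteristic equation: x² + 11x + 30 = 0, which factors as (x - (-5))(x - (-6)) = 0.
Roots r₁ = -5, r₂ = -6 (distinct).
General solution: s(n) = A·(-5)^n + B·(-6)^n.
From s(0) = -5: A + B = -5.
From s(1) = 5: -5A - 6B = 5.
Solving: A = -25, B = 20.
So s(n) = - 25 \left(-5\right)^{n} + 20 \left(-6\right)^{n}.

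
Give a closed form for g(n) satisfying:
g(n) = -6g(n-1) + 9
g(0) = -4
First-order linear non-homogeneous.
Homogeneous solution: g_h(n) = A·(-6)^n.
Try constant particular solution g_p = K: K = -6K + 9 ⇒ K = \frac{9}{7}.
General: g(n) = A·(-6)^n + \frac{9}{7}.
Apply g(0) = -4: A + \frac{9}{7} = -4 ⇒ A = - \frac{37}{7}.
So g(n) = \frac{9}{7} - \frac{37 \left(-6\right)^{n}}{7}.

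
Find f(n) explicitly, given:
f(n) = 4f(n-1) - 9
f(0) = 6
First-order linear non-homogeneous.
Homogeneous solution: f_h(n) = A·(4)^n.
Try constant particular solution f_p = K: K = 4K - 9 ⇒ K = 3.
General: f(n) = A·(4)^n + 3.
Apply f(0) = 6: A + 3 = 6 ⇒ A = 3.
So f(n) = 3 \cdot 4^{n} + 3.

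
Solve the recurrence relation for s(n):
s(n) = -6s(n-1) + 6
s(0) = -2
First-order linear non-homogeneous.
Homogeneous solution: s_h(n) = A·(-6)^n.
Try constant particular solution s_p = K: K = -6K + 6 ⇒ K = \frac{6}{7}.
General: s(n) = A·(-6)^n + \frac{6}{7}.
Apply s(0) = -2: A + \frac{6}{7} = -2 ⇒ A = - \frac{20}{7}.
So s(n) = \frac{6}{7} - \frac{20 \left(-6\right)^{n}}{7}.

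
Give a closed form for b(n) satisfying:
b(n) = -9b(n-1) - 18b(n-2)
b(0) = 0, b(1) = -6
Characteristic equation: x² + 9x + 18 = 0, which factors as (x - (-6))(x - (-3)) = 0.
Roots r₁ = -6, r₂ = -3 (distinct).
General solution: b(n) = A·(-6)^n + B·(-3)^n.
From b(0) = 0: A + B = 0.
From b(1) = -6: -6A - 3B = -6.
Solving: A = 2, B = -2.
So b(n) = - 2 \left(-3\right)^{n} + 2 \left(-6\right)^{n}.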